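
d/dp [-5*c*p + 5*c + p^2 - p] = -5*c + 2*p - 1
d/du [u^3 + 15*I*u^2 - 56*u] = 3*u^2 + 30*I*u - 56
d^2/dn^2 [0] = 0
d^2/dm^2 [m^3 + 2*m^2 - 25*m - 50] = 6*m + 4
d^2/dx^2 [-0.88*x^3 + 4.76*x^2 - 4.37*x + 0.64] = 9.52 - 5.28*x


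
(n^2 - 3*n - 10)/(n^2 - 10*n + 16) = (n^2 - 3*n - 10)/(n^2 - 10*n + 16)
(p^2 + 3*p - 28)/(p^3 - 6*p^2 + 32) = (p + 7)/(p^2 - 2*p - 8)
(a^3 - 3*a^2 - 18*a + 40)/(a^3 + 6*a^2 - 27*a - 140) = (a - 2)/(a + 7)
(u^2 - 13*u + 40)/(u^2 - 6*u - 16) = (u - 5)/(u + 2)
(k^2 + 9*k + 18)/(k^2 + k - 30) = (k + 3)/(k - 5)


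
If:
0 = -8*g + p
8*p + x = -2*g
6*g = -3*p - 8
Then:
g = -4/15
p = -32/15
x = 88/5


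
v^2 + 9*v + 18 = (v + 3)*(v + 6)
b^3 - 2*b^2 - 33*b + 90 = (b - 5)*(b - 3)*(b + 6)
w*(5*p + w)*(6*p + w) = 30*p^2*w + 11*p*w^2 + w^3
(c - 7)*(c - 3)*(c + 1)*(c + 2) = c^4 - 7*c^3 - 7*c^2 + 43*c + 42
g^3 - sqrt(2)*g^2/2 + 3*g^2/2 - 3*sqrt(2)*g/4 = g*(g + 3/2)*(g - sqrt(2)/2)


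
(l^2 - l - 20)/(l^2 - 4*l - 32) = (l - 5)/(l - 8)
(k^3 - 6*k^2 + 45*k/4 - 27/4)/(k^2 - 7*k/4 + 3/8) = 2*(2*k^2 - 9*k + 9)/(4*k - 1)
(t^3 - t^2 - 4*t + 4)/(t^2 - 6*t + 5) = (t^2 - 4)/(t - 5)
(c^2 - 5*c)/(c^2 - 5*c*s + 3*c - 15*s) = c*(c - 5)/(c^2 - 5*c*s + 3*c - 15*s)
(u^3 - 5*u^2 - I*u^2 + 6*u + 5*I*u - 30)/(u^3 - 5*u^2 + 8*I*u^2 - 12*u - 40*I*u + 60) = (u - 3*I)/(u + 6*I)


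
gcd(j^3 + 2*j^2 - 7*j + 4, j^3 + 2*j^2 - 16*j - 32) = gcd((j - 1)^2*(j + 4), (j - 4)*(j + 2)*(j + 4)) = j + 4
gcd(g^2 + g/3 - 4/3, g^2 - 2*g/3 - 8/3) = g + 4/3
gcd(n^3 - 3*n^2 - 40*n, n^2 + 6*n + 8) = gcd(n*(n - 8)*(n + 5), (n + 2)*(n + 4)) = 1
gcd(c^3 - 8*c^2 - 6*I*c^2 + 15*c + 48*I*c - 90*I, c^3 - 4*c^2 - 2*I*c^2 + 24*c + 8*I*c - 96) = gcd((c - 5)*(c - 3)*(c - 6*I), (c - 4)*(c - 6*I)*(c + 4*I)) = c - 6*I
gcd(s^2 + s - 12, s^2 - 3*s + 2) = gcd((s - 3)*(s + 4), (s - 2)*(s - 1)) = 1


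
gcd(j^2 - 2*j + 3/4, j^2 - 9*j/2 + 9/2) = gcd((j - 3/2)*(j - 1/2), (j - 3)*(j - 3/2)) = j - 3/2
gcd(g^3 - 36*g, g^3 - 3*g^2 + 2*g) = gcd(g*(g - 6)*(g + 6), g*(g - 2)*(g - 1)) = g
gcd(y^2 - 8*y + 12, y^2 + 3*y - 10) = y - 2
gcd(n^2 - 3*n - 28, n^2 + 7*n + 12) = n + 4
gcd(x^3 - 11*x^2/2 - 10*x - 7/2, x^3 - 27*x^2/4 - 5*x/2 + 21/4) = x^2 - 6*x - 7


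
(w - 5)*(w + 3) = w^2 - 2*w - 15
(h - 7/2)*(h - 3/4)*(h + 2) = h^3 - 9*h^2/4 - 47*h/8 + 21/4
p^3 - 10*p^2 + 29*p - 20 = (p - 5)*(p - 4)*(p - 1)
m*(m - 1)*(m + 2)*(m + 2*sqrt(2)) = m^4 + m^3 + 2*sqrt(2)*m^3 - 2*m^2 + 2*sqrt(2)*m^2 - 4*sqrt(2)*m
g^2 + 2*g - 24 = (g - 4)*(g + 6)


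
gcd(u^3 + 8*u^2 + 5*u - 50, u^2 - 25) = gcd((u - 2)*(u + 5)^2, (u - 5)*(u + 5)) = u + 5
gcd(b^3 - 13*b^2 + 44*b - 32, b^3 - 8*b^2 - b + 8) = b^2 - 9*b + 8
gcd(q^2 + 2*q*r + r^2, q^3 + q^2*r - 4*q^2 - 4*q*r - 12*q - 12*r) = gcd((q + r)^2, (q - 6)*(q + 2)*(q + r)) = q + r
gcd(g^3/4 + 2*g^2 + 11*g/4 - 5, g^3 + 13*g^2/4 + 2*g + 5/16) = 1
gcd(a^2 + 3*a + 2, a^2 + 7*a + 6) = a + 1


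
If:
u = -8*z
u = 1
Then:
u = 1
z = -1/8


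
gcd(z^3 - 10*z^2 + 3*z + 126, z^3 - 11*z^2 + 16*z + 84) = z^2 - 13*z + 42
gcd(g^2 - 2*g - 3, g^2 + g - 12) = g - 3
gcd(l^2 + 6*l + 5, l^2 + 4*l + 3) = l + 1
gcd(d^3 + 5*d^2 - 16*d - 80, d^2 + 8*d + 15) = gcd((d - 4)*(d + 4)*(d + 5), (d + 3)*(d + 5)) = d + 5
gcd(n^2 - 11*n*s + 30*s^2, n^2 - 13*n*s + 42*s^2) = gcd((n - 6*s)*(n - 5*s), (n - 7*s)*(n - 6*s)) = -n + 6*s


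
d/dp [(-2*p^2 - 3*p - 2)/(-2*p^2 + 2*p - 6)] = (-5*p^2 + 8*p + 11)/(2*(p^4 - 2*p^3 + 7*p^2 - 6*p + 9))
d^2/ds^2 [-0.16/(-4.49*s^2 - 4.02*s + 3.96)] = (-6.451232*s^2 - 5.775936*s + 0.16*(8.98*s + 4.02)*(17.96*s + 8.04) + 5.689728)/(4.49*s^2 + 4.02*s - 3.96)^3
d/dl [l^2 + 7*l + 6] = 2*l + 7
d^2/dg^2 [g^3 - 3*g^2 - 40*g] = 6*g - 6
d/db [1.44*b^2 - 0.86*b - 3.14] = 2.88*b - 0.86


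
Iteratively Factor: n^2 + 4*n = (n + 4)*(n)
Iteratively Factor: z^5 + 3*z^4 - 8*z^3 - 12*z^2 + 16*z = (z + 4)*(z^4 - z^3 - 4*z^2 + 4*z) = z*(z + 4)*(z^3 - z^2 - 4*z + 4) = z*(z - 2)*(z + 4)*(z^2 + z - 2) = z*(z - 2)*(z + 2)*(z + 4)*(z - 1)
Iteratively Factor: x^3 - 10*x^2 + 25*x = (x - 5)*(x^2 - 5*x) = (x - 5)^2*(x)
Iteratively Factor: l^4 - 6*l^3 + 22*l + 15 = (l + 1)*(l^3 - 7*l^2 + 7*l + 15) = (l + 1)^2*(l^2 - 8*l + 15) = (l - 3)*(l + 1)^2*(l - 5)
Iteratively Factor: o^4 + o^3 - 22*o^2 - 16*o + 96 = (o + 3)*(o^3 - 2*o^2 - 16*o + 32) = (o + 3)*(o + 4)*(o^2 - 6*o + 8) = (o - 4)*(o + 3)*(o + 4)*(o - 2)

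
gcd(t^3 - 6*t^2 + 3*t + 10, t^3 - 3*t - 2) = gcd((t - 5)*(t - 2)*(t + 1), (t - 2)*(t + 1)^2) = t^2 - t - 2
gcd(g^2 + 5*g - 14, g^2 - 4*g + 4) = g - 2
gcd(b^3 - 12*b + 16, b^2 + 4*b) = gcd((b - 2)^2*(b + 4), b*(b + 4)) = b + 4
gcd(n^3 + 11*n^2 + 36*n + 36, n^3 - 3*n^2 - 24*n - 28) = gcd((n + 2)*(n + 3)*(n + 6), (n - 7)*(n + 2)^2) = n + 2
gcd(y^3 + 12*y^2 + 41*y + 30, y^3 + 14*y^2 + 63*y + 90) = y^2 + 11*y + 30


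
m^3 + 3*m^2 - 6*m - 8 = (m - 2)*(m + 1)*(m + 4)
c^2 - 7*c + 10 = (c - 5)*(c - 2)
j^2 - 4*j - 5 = (j - 5)*(j + 1)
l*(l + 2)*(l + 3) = l^3 + 5*l^2 + 6*l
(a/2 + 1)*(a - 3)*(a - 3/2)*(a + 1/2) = a^4/2 - a^3 - 23*a^2/8 + 27*a/8 + 9/4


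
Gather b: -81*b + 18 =18 - 81*b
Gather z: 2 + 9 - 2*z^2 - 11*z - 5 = -2*z^2 - 11*z + 6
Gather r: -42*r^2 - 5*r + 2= -42*r^2 - 5*r + 2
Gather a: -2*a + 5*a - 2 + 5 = 3*a + 3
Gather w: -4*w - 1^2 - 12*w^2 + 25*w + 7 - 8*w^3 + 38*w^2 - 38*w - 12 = -8*w^3 + 26*w^2 - 17*w - 6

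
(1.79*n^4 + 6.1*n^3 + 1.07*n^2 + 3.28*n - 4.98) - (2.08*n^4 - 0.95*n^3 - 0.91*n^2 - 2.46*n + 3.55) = -0.29*n^4 + 7.05*n^3 + 1.98*n^2 + 5.74*n - 8.53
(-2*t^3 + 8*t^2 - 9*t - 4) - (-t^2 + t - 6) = -2*t^3 + 9*t^2 - 10*t + 2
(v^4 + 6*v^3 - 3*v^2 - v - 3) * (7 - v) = -v^5 + v^4 + 45*v^3 - 20*v^2 - 4*v - 21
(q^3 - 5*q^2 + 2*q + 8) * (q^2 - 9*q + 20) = q^5 - 14*q^4 + 67*q^3 - 110*q^2 - 32*q + 160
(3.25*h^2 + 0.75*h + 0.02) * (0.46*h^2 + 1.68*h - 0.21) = 1.495*h^4 + 5.805*h^3 + 0.5867*h^2 - 0.1239*h - 0.0042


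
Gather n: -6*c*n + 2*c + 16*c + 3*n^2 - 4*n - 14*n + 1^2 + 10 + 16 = 18*c + 3*n^2 + n*(-6*c - 18) + 27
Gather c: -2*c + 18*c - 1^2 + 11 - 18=16*c - 8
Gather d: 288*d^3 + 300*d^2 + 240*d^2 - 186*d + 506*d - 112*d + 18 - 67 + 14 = 288*d^3 + 540*d^2 + 208*d - 35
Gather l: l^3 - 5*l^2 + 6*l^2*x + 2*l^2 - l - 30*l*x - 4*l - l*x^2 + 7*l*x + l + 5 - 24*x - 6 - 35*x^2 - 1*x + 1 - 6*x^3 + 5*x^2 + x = l^3 + l^2*(6*x - 3) + l*(-x^2 - 23*x - 4) - 6*x^3 - 30*x^2 - 24*x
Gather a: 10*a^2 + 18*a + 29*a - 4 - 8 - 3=10*a^2 + 47*a - 15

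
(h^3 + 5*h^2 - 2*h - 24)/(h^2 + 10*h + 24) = (h^2 + h - 6)/(h + 6)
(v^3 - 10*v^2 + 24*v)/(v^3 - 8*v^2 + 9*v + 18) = v*(v - 4)/(v^2 - 2*v - 3)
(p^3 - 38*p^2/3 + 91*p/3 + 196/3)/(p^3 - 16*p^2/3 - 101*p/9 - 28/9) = 3*(p - 7)/(3*p + 1)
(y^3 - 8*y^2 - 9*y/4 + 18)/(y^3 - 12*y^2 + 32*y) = (y^2 - 9/4)/(y*(y - 4))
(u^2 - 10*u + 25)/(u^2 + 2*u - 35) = (u - 5)/(u + 7)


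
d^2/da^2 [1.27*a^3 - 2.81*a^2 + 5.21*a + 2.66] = 7.62*a - 5.62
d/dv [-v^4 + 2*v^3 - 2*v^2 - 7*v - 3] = -4*v^3 + 6*v^2 - 4*v - 7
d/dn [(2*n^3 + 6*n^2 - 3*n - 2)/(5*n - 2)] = 2*(10*n^3 + 9*n^2 - 12*n + 8)/(25*n^2 - 20*n + 4)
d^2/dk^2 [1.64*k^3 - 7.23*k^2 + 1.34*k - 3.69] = 9.84*k - 14.46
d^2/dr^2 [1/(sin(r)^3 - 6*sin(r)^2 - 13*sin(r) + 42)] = (-9*sin(r)^6 + 66*sin(r)^5 - 106*sin(r)^4 + 48*sin(r)^3 - 1039*sin(r)^2 - 330*sin(r) + 842)/(sin(r)^3 - 6*sin(r)^2 - 13*sin(r) + 42)^3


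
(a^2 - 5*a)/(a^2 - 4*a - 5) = a/(a + 1)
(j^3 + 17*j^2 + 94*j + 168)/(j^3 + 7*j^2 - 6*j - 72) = (j + 7)/(j - 3)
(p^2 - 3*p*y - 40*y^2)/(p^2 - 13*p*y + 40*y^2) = (-p - 5*y)/(-p + 5*y)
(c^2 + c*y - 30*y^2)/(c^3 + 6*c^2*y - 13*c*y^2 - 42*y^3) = (c^2 + c*y - 30*y^2)/(c^3 + 6*c^2*y - 13*c*y^2 - 42*y^3)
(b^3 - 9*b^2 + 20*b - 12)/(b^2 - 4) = (b^2 - 7*b + 6)/(b + 2)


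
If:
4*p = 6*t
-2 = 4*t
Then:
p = -3/4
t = -1/2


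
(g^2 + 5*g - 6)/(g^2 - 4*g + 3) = (g + 6)/(g - 3)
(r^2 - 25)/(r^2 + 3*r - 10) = (r - 5)/(r - 2)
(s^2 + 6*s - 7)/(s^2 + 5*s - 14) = (s - 1)/(s - 2)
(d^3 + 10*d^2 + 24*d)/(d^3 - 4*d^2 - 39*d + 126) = d*(d + 4)/(d^2 - 10*d + 21)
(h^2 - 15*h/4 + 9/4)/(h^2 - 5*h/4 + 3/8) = 2*(h - 3)/(2*h - 1)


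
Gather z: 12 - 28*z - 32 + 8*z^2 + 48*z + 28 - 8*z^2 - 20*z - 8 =0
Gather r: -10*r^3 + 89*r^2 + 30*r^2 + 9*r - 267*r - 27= -10*r^3 + 119*r^2 - 258*r - 27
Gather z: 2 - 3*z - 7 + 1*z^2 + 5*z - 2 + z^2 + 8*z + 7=2*z^2 + 10*z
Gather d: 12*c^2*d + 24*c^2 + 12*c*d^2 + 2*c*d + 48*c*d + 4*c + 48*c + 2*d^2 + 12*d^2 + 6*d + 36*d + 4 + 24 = 24*c^2 + 52*c + d^2*(12*c + 14) + d*(12*c^2 + 50*c + 42) + 28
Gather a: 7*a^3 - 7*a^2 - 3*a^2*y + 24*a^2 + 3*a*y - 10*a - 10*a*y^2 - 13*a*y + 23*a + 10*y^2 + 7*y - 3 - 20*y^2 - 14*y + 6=7*a^3 + a^2*(17 - 3*y) + a*(-10*y^2 - 10*y + 13) - 10*y^2 - 7*y + 3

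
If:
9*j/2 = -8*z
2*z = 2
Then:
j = -16/9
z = 1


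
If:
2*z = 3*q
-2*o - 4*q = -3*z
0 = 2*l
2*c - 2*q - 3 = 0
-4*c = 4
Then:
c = -1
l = 0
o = -5/8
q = -5/2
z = -15/4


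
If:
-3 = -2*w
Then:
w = 3/2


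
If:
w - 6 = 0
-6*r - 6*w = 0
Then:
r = -6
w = 6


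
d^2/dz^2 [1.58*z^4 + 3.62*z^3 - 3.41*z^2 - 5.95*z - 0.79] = 18.96*z^2 + 21.72*z - 6.82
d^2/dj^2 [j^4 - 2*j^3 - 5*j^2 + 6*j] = 12*j^2 - 12*j - 10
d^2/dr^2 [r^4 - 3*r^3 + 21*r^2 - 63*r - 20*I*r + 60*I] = 12*r^2 - 18*r + 42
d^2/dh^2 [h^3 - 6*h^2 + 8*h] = 6*h - 12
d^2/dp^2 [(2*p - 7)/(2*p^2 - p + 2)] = 2*(4*(4 - 3*p)*(2*p^2 - p + 2) + (2*p - 7)*(4*p - 1)^2)/(2*p^2 - p + 2)^3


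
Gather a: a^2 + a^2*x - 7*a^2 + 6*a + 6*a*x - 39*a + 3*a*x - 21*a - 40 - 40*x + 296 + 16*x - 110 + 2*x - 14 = a^2*(x - 6) + a*(9*x - 54) - 22*x + 132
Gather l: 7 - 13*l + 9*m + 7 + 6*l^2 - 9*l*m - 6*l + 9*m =6*l^2 + l*(-9*m - 19) + 18*m + 14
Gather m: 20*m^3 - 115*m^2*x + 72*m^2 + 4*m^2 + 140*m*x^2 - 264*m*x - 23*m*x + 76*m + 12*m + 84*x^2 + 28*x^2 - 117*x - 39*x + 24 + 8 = 20*m^3 + m^2*(76 - 115*x) + m*(140*x^2 - 287*x + 88) + 112*x^2 - 156*x + 32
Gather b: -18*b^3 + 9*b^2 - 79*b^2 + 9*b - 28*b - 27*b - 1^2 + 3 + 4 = -18*b^3 - 70*b^2 - 46*b + 6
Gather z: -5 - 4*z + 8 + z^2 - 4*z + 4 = z^2 - 8*z + 7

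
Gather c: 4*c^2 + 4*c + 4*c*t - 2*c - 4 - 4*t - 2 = 4*c^2 + c*(4*t + 2) - 4*t - 6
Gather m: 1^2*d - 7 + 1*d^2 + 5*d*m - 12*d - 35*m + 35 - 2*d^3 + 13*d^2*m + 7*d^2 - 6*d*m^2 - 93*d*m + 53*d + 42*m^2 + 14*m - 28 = -2*d^3 + 8*d^2 + 42*d + m^2*(42 - 6*d) + m*(13*d^2 - 88*d - 21)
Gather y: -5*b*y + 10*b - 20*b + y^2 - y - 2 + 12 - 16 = -10*b + y^2 + y*(-5*b - 1) - 6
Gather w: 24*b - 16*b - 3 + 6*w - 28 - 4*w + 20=8*b + 2*w - 11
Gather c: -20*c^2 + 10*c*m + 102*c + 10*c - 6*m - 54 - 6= -20*c^2 + c*(10*m + 112) - 6*m - 60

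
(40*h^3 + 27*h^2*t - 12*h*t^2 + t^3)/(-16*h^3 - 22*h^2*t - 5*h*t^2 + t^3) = (-5*h + t)/(2*h + t)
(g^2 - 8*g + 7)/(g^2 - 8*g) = (g^2 - 8*g + 7)/(g*(g - 8))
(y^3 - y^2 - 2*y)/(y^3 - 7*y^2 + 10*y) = (y + 1)/(y - 5)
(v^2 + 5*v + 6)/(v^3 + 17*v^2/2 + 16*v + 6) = 2*(v + 3)/(2*v^2 + 13*v + 6)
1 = 1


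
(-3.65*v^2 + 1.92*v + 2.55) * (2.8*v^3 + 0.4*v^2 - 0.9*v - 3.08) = -10.22*v^5 + 3.916*v^4 + 11.193*v^3 + 10.534*v^2 - 8.2086*v - 7.854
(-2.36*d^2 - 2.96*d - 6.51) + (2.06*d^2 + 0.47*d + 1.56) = -0.3*d^2 - 2.49*d - 4.95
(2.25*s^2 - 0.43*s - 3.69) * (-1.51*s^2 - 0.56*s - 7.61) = -3.3975*s^4 - 0.6107*s^3 - 11.3098*s^2 + 5.3387*s + 28.0809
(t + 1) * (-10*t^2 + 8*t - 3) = -10*t^3 - 2*t^2 + 5*t - 3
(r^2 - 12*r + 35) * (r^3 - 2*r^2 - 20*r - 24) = r^5 - 14*r^4 + 39*r^3 + 146*r^2 - 412*r - 840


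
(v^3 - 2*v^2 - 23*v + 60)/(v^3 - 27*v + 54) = (v^2 + v - 20)/(v^2 + 3*v - 18)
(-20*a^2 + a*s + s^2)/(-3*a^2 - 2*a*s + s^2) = (20*a^2 - a*s - s^2)/(3*a^2 + 2*a*s - s^2)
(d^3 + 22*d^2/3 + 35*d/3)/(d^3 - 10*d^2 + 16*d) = (3*d^2 + 22*d + 35)/(3*(d^2 - 10*d + 16))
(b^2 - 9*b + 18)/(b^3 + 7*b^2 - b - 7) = (b^2 - 9*b + 18)/(b^3 + 7*b^2 - b - 7)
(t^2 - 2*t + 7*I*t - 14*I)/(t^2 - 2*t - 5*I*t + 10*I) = (t + 7*I)/(t - 5*I)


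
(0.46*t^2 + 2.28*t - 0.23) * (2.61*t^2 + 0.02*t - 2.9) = 1.2006*t^4 + 5.96*t^3 - 1.8887*t^2 - 6.6166*t + 0.667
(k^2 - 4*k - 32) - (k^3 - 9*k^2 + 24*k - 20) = -k^3 + 10*k^2 - 28*k - 12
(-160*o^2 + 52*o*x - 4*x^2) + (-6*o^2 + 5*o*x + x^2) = -166*o^2 + 57*o*x - 3*x^2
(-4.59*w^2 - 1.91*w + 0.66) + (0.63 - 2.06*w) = -4.59*w^2 - 3.97*w + 1.29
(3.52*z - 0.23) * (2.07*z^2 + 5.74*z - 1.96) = 7.2864*z^3 + 19.7287*z^2 - 8.2194*z + 0.4508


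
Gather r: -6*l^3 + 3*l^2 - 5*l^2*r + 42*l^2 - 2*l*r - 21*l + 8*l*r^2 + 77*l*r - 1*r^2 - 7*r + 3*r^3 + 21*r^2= -6*l^3 + 45*l^2 - 21*l + 3*r^3 + r^2*(8*l + 20) + r*(-5*l^2 + 75*l - 7)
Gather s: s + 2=s + 2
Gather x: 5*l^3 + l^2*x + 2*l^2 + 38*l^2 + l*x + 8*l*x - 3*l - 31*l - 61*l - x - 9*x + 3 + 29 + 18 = 5*l^3 + 40*l^2 - 95*l + x*(l^2 + 9*l - 10) + 50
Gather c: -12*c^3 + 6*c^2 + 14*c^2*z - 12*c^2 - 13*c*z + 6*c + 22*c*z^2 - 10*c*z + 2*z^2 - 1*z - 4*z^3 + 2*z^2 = -12*c^3 + c^2*(14*z - 6) + c*(22*z^2 - 23*z + 6) - 4*z^3 + 4*z^2 - z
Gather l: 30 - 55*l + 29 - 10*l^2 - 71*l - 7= -10*l^2 - 126*l + 52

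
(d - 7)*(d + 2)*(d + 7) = d^3 + 2*d^2 - 49*d - 98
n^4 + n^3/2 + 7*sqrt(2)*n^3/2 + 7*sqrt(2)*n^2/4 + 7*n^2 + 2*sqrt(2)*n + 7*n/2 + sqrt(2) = (n + 1/2)*(n + sqrt(2)/2)*(n + sqrt(2))*(n + 2*sqrt(2))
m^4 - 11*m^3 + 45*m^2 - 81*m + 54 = (m - 3)^3*(m - 2)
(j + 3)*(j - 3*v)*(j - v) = j^3 - 4*j^2*v + 3*j^2 + 3*j*v^2 - 12*j*v + 9*v^2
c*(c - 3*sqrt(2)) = c^2 - 3*sqrt(2)*c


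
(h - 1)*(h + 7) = h^2 + 6*h - 7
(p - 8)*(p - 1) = p^2 - 9*p + 8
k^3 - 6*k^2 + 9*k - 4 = (k - 4)*(k - 1)^2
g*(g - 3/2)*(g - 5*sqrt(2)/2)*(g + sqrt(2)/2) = g^4 - 2*sqrt(2)*g^3 - 3*g^3/2 - 5*g^2/2 + 3*sqrt(2)*g^2 + 15*g/4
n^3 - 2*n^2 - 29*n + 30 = (n - 6)*(n - 1)*(n + 5)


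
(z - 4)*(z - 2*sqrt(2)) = z^2 - 4*z - 2*sqrt(2)*z + 8*sqrt(2)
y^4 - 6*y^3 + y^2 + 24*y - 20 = (y - 5)*(y - 2)*(y - 1)*(y + 2)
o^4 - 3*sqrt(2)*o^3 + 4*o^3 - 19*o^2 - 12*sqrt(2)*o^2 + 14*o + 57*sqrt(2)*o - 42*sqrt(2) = (o - 2)*(o - 1)*(o + 7)*(o - 3*sqrt(2))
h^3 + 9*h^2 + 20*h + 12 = (h + 1)*(h + 2)*(h + 6)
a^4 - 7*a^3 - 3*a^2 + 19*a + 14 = (a - 7)*(a - 2)*(a + 1)^2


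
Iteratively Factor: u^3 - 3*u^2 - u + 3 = (u + 1)*(u^2 - 4*u + 3) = (u - 3)*(u + 1)*(u - 1)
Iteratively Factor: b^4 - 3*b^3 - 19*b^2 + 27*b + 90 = (b - 5)*(b^3 + 2*b^2 - 9*b - 18) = (b - 5)*(b + 3)*(b^2 - b - 6) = (b - 5)*(b + 2)*(b + 3)*(b - 3)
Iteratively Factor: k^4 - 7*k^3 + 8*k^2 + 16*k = (k + 1)*(k^3 - 8*k^2 + 16*k) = (k - 4)*(k + 1)*(k^2 - 4*k) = (k - 4)^2*(k + 1)*(k)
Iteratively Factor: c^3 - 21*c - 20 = (c + 4)*(c^2 - 4*c - 5) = (c - 5)*(c + 4)*(c + 1)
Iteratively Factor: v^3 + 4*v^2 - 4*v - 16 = (v + 4)*(v^2 - 4) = (v + 2)*(v + 4)*(v - 2)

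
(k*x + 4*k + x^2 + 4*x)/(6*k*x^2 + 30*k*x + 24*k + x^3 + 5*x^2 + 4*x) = (k + x)/(6*k*x + 6*k + x^2 + x)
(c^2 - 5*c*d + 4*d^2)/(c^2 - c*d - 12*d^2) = (c - d)/(c + 3*d)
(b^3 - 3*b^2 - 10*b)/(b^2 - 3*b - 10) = b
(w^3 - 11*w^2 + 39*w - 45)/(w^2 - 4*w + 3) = (w^2 - 8*w + 15)/(w - 1)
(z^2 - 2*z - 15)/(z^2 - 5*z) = (z + 3)/z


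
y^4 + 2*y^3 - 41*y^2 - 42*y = y*(y - 6)*(y + 1)*(y + 7)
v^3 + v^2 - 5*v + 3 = (v - 1)^2*(v + 3)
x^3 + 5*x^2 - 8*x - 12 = (x - 2)*(x + 1)*(x + 6)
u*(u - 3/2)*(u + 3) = u^3 + 3*u^2/2 - 9*u/2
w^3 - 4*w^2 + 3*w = w*(w - 3)*(w - 1)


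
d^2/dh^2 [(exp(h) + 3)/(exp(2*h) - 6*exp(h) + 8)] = (exp(4*h) + 18*exp(3*h) - 102*exp(2*h) + 60*exp(h) + 208)*exp(h)/(exp(6*h) - 18*exp(5*h) + 132*exp(4*h) - 504*exp(3*h) + 1056*exp(2*h) - 1152*exp(h) + 512)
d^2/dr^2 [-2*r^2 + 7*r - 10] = -4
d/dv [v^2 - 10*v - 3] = 2*v - 10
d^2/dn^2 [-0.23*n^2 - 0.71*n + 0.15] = -0.460000000000000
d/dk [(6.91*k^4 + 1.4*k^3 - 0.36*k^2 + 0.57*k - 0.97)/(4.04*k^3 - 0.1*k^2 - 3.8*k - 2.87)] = (27.9164*k^6 - 1.382*k^5 - 77.4596*k^4 - 94.5724*k^3 + 1.1274*k^2 + 1.8724*k - 5.3219)/(16.3216*k^6 - 0.808*k^5 - 30.694*k^4 - 22.4296*k^3 + 15.014*k^2 + 21.812*k + 8.2369)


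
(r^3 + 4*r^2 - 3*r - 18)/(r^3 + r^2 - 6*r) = (r + 3)/r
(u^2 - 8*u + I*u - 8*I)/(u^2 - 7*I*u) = (u^2 + u*(-8 + I) - 8*I)/(u*(u - 7*I))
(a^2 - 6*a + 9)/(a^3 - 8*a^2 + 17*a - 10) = (a^2 - 6*a + 9)/(a^3 - 8*a^2 + 17*a - 10)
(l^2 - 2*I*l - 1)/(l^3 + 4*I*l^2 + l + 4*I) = (l - I)/(l^2 + 5*I*l - 4)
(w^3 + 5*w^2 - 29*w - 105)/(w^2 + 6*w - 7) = (w^2 - 2*w - 15)/(w - 1)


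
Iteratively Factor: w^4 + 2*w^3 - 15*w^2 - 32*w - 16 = (w + 1)*(w^3 + w^2 - 16*w - 16) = (w + 1)*(w + 4)*(w^2 - 3*w - 4) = (w + 1)^2*(w + 4)*(w - 4)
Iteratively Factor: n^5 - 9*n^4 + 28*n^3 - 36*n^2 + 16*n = (n - 2)*(n^4 - 7*n^3 + 14*n^2 - 8*n) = (n - 4)*(n - 2)*(n^3 - 3*n^2 + 2*n) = (n - 4)*(n - 2)^2*(n^2 - n) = (n - 4)*(n - 2)^2*(n - 1)*(n)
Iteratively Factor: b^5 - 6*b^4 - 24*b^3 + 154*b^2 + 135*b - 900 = (b - 3)*(b^4 - 3*b^3 - 33*b^2 + 55*b + 300) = (b - 3)*(b + 3)*(b^3 - 6*b^2 - 15*b + 100) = (b - 3)*(b + 3)*(b + 4)*(b^2 - 10*b + 25) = (b - 5)*(b - 3)*(b + 3)*(b + 4)*(b - 5)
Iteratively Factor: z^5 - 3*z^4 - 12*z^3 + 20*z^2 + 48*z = (z + 2)*(z^4 - 5*z^3 - 2*z^2 + 24*z) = (z - 4)*(z + 2)*(z^3 - z^2 - 6*z) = (z - 4)*(z + 2)^2*(z^2 - 3*z) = (z - 4)*(z - 3)*(z + 2)^2*(z)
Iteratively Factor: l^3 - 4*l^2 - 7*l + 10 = (l + 2)*(l^2 - 6*l + 5) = (l - 5)*(l + 2)*(l - 1)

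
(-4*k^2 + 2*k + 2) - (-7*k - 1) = -4*k^2 + 9*k + 3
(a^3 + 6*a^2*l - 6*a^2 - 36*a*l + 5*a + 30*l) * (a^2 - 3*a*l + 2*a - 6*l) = a^5 + 3*a^4*l - 4*a^4 - 18*a^3*l^2 - 12*a^3*l - 7*a^3 + 72*a^2*l^2 - 21*a^2*l + 10*a^2 + 126*a*l^2 + 30*a*l - 180*l^2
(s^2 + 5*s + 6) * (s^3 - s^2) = s^5 + 4*s^4 + s^3 - 6*s^2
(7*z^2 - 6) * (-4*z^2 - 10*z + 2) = -28*z^4 - 70*z^3 + 38*z^2 + 60*z - 12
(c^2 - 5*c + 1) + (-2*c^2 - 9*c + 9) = -c^2 - 14*c + 10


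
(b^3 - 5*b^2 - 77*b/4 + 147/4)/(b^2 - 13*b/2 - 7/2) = (4*b^2 + 8*b - 21)/(2*(2*b + 1))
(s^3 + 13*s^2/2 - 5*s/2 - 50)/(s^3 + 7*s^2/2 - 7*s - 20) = (s + 5)/(s + 2)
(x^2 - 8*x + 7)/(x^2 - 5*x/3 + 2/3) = 3*(x - 7)/(3*x - 2)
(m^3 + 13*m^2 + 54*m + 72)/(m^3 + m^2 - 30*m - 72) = (m + 6)/(m - 6)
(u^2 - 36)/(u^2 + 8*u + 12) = (u - 6)/(u + 2)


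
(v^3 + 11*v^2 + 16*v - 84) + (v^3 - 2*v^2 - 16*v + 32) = 2*v^3 + 9*v^2 - 52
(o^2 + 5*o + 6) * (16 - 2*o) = -2*o^3 + 6*o^2 + 68*o + 96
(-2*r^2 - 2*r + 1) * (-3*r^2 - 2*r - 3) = 6*r^4 + 10*r^3 + 7*r^2 + 4*r - 3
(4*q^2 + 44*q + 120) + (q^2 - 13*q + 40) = 5*q^2 + 31*q + 160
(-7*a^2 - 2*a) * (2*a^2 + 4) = -14*a^4 - 4*a^3 - 28*a^2 - 8*a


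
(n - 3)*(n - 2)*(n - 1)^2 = n^4 - 7*n^3 + 17*n^2 - 17*n + 6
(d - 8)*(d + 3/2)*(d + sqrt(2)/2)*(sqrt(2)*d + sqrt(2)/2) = sqrt(2)*d^4 - 6*sqrt(2)*d^3 + d^3 - 61*sqrt(2)*d^2/4 - 6*d^2 - 61*d/4 - 6*sqrt(2)*d - 6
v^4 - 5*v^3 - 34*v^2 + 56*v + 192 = (v - 8)*(v - 3)*(v + 2)*(v + 4)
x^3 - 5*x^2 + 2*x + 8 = (x - 4)*(x - 2)*(x + 1)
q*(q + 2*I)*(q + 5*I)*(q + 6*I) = q^4 + 13*I*q^3 - 52*q^2 - 60*I*q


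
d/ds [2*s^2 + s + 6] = 4*s + 1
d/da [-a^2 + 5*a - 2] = 5 - 2*a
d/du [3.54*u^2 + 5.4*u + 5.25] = 7.08*u + 5.4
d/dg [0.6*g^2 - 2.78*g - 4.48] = 1.2*g - 2.78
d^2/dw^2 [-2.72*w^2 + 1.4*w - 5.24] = -5.44000000000000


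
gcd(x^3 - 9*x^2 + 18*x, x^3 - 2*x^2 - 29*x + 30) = x - 6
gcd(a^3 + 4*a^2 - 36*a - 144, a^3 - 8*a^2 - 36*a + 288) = a^2 - 36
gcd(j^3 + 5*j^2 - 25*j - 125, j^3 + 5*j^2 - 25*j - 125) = j^3 + 5*j^2 - 25*j - 125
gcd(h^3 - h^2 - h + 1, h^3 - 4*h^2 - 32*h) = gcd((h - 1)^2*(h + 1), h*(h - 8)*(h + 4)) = 1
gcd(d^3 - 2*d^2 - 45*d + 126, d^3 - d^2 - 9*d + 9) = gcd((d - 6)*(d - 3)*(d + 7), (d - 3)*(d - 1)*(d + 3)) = d - 3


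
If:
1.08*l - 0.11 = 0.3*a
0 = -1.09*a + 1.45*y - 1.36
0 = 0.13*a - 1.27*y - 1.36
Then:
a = -3.09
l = -0.76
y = -1.39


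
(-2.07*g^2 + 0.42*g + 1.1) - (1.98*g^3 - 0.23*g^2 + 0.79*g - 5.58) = -1.98*g^3 - 1.84*g^2 - 0.37*g + 6.68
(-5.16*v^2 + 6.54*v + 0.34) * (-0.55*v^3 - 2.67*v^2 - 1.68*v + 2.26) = 2.838*v^5 + 10.1802*v^4 - 8.98*v^3 - 23.5566*v^2 + 14.2092*v + 0.7684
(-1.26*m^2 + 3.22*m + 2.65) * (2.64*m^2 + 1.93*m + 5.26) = -3.3264*m^4 + 6.069*m^3 + 6.583*m^2 + 22.0517*m + 13.939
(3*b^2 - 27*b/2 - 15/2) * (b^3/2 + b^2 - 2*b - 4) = 3*b^5/2 - 15*b^4/4 - 93*b^3/4 + 15*b^2/2 + 69*b + 30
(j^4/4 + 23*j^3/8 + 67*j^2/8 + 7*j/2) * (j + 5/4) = j^5/4 + 51*j^4/16 + 383*j^3/32 + 447*j^2/32 + 35*j/8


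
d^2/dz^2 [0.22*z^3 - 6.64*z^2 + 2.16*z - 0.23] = 1.32*z - 13.28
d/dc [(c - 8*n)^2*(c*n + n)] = n*(c - 8*n)*(3*c - 8*n + 2)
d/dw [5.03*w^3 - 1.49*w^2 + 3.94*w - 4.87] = 15.09*w^2 - 2.98*w + 3.94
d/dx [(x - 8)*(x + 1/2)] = 2*x - 15/2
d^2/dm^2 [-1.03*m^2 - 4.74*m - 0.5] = -2.06000000000000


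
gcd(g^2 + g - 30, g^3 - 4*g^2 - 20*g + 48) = 1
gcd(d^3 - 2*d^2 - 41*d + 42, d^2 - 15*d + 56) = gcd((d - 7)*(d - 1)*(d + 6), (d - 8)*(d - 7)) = d - 7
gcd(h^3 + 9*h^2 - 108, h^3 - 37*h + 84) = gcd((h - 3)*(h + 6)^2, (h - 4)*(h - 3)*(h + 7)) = h - 3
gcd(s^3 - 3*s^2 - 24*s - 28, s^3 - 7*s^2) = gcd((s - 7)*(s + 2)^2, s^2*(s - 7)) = s - 7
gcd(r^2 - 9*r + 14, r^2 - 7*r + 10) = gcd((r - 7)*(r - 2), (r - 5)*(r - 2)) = r - 2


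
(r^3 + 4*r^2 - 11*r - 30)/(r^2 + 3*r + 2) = (r^2 + 2*r - 15)/(r + 1)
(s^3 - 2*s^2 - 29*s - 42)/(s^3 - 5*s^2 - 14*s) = (s + 3)/s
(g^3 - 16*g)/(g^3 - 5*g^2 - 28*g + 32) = g*(g - 4)/(g^2 - 9*g + 8)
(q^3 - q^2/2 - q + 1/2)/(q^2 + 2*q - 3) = (2*q^2 + q - 1)/(2*(q + 3))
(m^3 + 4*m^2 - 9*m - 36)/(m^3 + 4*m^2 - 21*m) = (m^2 + 7*m + 12)/(m*(m + 7))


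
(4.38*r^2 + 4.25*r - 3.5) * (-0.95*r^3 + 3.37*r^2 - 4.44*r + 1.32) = -4.161*r^5 + 10.7231*r^4 - 1.7997*r^3 - 24.8834*r^2 + 21.15*r - 4.62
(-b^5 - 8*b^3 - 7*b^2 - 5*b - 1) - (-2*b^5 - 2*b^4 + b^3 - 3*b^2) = b^5 + 2*b^4 - 9*b^3 - 4*b^2 - 5*b - 1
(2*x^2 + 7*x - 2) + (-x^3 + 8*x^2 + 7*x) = -x^3 + 10*x^2 + 14*x - 2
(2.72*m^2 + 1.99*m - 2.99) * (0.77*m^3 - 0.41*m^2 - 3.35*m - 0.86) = 2.0944*m^5 + 0.4171*m^4 - 12.2302*m^3 - 7.7798*m^2 + 8.3051*m + 2.5714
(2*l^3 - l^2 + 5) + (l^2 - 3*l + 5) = 2*l^3 - 3*l + 10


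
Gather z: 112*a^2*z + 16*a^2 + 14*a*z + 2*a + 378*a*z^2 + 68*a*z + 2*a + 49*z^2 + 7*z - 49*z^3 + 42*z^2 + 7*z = 16*a^2 + 4*a - 49*z^3 + z^2*(378*a + 91) + z*(112*a^2 + 82*a + 14)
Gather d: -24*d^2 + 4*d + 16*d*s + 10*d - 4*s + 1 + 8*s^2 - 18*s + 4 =-24*d^2 + d*(16*s + 14) + 8*s^2 - 22*s + 5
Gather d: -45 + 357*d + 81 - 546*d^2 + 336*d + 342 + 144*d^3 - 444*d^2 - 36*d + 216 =144*d^3 - 990*d^2 + 657*d + 594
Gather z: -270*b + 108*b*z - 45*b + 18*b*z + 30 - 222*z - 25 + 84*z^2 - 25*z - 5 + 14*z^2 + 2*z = -315*b + 98*z^2 + z*(126*b - 245)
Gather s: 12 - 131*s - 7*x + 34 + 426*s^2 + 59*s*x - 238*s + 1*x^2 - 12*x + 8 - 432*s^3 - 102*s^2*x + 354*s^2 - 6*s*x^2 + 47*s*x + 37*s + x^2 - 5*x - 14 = -432*s^3 + s^2*(780 - 102*x) + s*(-6*x^2 + 106*x - 332) + 2*x^2 - 24*x + 40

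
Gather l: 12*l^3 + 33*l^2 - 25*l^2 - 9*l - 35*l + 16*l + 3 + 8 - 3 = 12*l^3 + 8*l^2 - 28*l + 8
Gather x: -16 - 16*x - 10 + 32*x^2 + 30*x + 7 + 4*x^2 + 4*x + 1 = 36*x^2 + 18*x - 18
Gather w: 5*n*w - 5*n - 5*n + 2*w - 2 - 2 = -10*n + w*(5*n + 2) - 4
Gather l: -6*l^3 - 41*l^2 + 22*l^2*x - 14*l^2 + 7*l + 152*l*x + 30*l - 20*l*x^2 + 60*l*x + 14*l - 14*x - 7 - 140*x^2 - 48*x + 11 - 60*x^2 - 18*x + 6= -6*l^3 + l^2*(22*x - 55) + l*(-20*x^2 + 212*x + 51) - 200*x^2 - 80*x + 10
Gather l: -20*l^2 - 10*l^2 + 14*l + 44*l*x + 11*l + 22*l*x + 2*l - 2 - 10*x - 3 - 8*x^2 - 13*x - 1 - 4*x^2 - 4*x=-30*l^2 + l*(66*x + 27) - 12*x^2 - 27*x - 6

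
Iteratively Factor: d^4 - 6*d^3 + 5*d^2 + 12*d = (d)*(d^3 - 6*d^2 + 5*d + 12) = d*(d - 3)*(d^2 - 3*d - 4) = d*(d - 3)*(d + 1)*(d - 4)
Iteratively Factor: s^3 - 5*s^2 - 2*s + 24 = (s + 2)*(s^2 - 7*s + 12) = (s - 4)*(s + 2)*(s - 3)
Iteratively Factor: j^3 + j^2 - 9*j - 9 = (j - 3)*(j^2 + 4*j + 3) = (j - 3)*(j + 1)*(j + 3)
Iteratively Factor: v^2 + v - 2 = (v - 1)*(v + 2)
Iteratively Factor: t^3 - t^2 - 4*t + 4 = (t - 1)*(t^2 - 4) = (t - 2)*(t - 1)*(t + 2)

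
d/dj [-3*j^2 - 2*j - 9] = -6*j - 2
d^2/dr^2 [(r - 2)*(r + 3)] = 2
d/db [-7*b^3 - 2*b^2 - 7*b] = -21*b^2 - 4*b - 7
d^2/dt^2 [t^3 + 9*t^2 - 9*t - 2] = 6*t + 18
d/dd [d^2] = 2*d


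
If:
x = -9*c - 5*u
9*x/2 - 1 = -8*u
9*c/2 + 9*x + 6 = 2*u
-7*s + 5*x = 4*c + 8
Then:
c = -536/3177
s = -31102/22239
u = 142/353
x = -174/353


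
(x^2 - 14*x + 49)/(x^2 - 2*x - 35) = (x - 7)/(x + 5)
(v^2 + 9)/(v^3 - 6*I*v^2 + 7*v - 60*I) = (v - 3*I)/(v^2 - 9*I*v - 20)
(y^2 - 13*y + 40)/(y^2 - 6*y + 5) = (y - 8)/(y - 1)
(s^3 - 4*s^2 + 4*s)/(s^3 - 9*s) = (s^2 - 4*s + 4)/(s^2 - 9)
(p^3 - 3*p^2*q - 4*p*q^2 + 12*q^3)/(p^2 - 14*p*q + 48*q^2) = (p^3 - 3*p^2*q - 4*p*q^2 + 12*q^3)/(p^2 - 14*p*q + 48*q^2)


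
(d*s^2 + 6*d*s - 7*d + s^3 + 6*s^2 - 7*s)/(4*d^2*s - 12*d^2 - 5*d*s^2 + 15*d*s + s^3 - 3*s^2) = (d*s^2 + 6*d*s - 7*d + s^3 + 6*s^2 - 7*s)/(4*d^2*s - 12*d^2 - 5*d*s^2 + 15*d*s + s^3 - 3*s^2)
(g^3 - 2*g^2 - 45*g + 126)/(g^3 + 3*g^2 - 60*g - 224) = (g^2 - 9*g + 18)/(g^2 - 4*g - 32)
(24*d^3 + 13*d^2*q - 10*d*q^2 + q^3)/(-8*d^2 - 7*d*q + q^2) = -3*d + q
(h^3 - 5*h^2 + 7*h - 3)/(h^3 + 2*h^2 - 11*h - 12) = (h^2 - 2*h + 1)/(h^2 + 5*h + 4)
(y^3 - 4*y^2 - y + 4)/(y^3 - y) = (y - 4)/y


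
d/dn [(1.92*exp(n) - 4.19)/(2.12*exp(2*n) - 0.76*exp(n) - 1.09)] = (-4.0704*exp(2*n) + 17.7656*exp(n) - 5.2772)*exp(n)/(4.4944*exp(4*n) - 3.2224*exp(3*n) - 4.044*exp(2*n) + 1.6568*exp(n) + 1.1881)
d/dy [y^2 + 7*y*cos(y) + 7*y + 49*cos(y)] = -7*y*sin(y) + 2*y - 49*sin(y) + 7*cos(y) + 7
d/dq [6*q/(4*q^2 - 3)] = 6*(-4*q^2 - 3)/(16*q^4 - 24*q^2 + 9)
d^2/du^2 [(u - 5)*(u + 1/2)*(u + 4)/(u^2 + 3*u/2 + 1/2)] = -36/(u^3 + 3*u^2 + 3*u + 1)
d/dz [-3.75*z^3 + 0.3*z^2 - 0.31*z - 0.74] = -11.25*z^2 + 0.6*z - 0.31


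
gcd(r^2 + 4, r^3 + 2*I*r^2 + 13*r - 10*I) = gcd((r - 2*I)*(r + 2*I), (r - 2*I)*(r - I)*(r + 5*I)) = r - 2*I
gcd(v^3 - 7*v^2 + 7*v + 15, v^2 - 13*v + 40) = v - 5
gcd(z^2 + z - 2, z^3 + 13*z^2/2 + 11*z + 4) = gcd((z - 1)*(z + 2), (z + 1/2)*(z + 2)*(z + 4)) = z + 2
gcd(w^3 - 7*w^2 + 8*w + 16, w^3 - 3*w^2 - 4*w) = w^2 - 3*w - 4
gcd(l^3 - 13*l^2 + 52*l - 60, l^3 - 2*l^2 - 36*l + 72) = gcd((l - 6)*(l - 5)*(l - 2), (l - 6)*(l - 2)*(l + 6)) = l^2 - 8*l + 12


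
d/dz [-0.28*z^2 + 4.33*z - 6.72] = 4.33 - 0.56*z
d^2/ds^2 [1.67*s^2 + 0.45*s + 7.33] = 3.34000000000000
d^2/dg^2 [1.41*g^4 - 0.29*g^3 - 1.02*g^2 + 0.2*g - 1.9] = 16.92*g^2 - 1.74*g - 2.04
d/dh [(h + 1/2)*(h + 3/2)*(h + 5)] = 3*h^2 + 14*h + 43/4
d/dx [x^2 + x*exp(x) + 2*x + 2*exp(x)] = x*exp(x) + 2*x + 3*exp(x) + 2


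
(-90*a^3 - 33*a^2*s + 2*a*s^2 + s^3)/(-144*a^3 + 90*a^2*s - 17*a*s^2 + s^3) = (15*a^2 + 8*a*s + s^2)/(24*a^2 - 11*a*s + s^2)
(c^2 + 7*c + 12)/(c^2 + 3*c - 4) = (c + 3)/(c - 1)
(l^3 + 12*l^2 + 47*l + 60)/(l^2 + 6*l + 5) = (l^2 + 7*l + 12)/(l + 1)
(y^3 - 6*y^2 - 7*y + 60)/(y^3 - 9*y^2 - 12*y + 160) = (y^2 - y - 12)/(y^2 - 4*y - 32)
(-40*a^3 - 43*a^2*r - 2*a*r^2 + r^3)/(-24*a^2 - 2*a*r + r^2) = (40*a^3 + 43*a^2*r + 2*a*r^2 - r^3)/(24*a^2 + 2*a*r - r^2)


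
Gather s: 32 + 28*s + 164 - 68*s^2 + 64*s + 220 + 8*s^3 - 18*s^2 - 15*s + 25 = 8*s^3 - 86*s^2 + 77*s + 441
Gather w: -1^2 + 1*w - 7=w - 8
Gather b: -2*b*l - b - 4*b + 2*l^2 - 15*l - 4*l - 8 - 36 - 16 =b*(-2*l - 5) + 2*l^2 - 19*l - 60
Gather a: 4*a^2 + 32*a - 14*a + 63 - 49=4*a^2 + 18*a + 14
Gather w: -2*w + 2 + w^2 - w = w^2 - 3*w + 2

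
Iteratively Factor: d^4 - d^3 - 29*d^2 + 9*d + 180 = (d - 5)*(d^3 + 4*d^2 - 9*d - 36) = (d - 5)*(d - 3)*(d^2 + 7*d + 12) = (d - 5)*(d - 3)*(d + 3)*(d + 4)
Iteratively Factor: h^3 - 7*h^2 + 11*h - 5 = (h - 1)*(h^2 - 6*h + 5) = (h - 1)^2*(h - 5)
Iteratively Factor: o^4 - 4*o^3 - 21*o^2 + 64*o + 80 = (o + 1)*(o^3 - 5*o^2 - 16*o + 80) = (o + 1)*(o + 4)*(o^2 - 9*o + 20) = (o - 5)*(o + 1)*(o + 4)*(o - 4)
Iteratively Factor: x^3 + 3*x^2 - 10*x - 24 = (x - 3)*(x^2 + 6*x + 8) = (x - 3)*(x + 2)*(x + 4)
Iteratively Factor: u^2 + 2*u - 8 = (u + 4)*(u - 2)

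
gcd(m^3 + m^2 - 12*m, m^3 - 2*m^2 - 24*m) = m^2 + 4*m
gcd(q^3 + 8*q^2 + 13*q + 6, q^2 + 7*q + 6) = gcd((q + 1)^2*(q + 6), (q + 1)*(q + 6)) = q^2 + 7*q + 6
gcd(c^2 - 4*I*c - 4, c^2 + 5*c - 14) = 1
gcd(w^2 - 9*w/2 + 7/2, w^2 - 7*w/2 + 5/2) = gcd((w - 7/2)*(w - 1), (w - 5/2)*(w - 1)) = w - 1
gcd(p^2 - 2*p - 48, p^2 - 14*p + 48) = p - 8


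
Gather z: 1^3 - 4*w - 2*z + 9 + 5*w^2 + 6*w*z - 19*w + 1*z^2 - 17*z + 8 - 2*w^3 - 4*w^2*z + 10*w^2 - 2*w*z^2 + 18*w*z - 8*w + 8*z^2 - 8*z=-2*w^3 + 15*w^2 - 31*w + z^2*(9 - 2*w) + z*(-4*w^2 + 24*w - 27) + 18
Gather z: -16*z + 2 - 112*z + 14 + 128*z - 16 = 0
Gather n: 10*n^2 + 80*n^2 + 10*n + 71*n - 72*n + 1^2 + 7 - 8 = 90*n^2 + 9*n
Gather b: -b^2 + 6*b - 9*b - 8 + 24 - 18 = -b^2 - 3*b - 2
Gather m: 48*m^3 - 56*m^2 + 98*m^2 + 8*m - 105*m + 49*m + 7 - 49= 48*m^3 + 42*m^2 - 48*m - 42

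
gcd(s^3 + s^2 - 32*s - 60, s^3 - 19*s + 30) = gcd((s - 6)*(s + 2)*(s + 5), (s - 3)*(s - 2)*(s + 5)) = s + 5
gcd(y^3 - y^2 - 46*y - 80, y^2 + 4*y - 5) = y + 5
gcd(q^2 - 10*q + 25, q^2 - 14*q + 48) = 1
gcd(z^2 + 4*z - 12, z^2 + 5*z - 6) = z + 6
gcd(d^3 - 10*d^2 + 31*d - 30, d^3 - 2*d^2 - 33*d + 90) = d^2 - 8*d + 15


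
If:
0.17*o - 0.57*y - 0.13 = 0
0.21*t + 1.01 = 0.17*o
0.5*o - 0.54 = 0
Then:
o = 1.08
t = -3.94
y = 0.09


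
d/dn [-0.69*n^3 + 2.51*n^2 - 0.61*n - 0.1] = -2.07*n^2 + 5.02*n - 0.61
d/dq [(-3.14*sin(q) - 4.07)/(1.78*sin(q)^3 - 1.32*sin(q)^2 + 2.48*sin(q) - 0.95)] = (11.1784*sin(q)^3 + 17.589*sin(q)^2 - 10.7448*sin(q) + 13.0766)*cos(q)/(3.1684*sin(q)^6 - 4.6992*sin(q)^5 + 10.5712*sin(q)^4 - 9.9292*sin(q)^3 + 8.6584*sin(q)^2 - 4.712*sin(q) + 0.9025)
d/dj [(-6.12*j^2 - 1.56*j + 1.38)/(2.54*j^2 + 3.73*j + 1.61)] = (-18.8652*j^2 - 26.7168*j - 7.659)/(6.4516*j^4 + 18.9484*j^3 + 22.0917*j^2 + 12.0106*j + 2.5921)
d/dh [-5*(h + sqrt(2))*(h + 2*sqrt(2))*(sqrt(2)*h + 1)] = -15*sqrt(2)*h^2 - 70*h - 35*sqrt(2)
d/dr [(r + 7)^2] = 2*r + 14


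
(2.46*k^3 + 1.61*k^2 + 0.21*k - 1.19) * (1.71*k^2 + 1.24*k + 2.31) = 4.2066*k^5 + 5.8035*k^4 + 8.0381*k^3 + 1.9446*k^2 - 0.9905*k - 2.7489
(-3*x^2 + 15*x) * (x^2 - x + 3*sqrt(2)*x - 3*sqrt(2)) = -3*x^4 - 9*sqrt(2)*x^3 + 18*x^3 - 15*x^2 + 54*sqrt(2)*x^2 - 45*sqrt(2)*x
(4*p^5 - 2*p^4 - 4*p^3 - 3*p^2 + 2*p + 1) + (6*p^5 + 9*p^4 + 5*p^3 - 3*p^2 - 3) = 10*p^5 + 7*p^4 + p^3 - 6*p^2 + 2*p - 2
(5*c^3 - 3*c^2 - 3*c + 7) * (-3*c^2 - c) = -15*c^5 + 4*c^4 + 12*c^3 - 18*c^2 - 7*c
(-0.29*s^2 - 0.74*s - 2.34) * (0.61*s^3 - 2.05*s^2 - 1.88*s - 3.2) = -0.1769*s^5 + 0.1431*s^4 + 0.6348*s^3 + 7.1162*s^2 + 6.7672*s + 7.488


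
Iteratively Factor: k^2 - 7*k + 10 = (k - 2)*(k - 5)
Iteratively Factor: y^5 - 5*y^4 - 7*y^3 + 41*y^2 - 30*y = (y - 5)*(y^4 - 7*y^2 + 6*y) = (y - 5)*(y - 2)*(y^3 + 2*y^2 - 3*y) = y*(y - 5)*(y - 2)*(y^2 + 2*y - 3) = y*(y - 5)*(y - 2)*(y - 1)*(y + 3)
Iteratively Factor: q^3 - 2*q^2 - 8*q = (q)*(q^2 - 2*q - 8) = q*(q + 2)*(q - 4)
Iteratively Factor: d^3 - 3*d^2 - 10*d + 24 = (d - 4)*(d^2 + d - 6) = (d - 4)*(d - 2)*(d + 3)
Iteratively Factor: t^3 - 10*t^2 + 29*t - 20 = (t - 4)*(t^2 - 6*t + 5) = (t - 4)*(t - 1)*(t - 5)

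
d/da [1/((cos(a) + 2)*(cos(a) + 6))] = 2*(cos(a) + 4)*sin(a)/((cos(a) + 2)^2*(cos(a) + 6)^2)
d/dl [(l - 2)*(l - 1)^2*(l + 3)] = 4*l^3 - 3*l^2 - 14*l + 13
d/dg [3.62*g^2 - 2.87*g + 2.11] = 7.24*g - 2.87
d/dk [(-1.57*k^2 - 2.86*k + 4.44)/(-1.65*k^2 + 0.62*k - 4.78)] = (-5.6924*k^2 + 29.6612*k + 10.918)/(2.7225*k^4 - 2.046*k^3 + 16.1584*k^2 - 5.9272*k + 22.8484)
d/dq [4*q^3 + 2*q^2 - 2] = 4*q*(3*q + 1)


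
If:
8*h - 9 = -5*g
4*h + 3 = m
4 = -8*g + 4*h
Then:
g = 1/21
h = 23/21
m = 155/21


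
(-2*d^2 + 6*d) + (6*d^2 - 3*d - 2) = 4*d^2 + 3*d - 2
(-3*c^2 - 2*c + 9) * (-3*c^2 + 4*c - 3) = 9*c^4 - 6*c^3 - 26*c^2 + 42*c - 27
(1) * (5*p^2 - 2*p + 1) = 5*p^2 - 2*p + 1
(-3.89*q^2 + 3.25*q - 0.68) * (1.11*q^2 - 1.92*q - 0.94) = -4.3179*q^4 + 11.0763*q^3 - 3.3382*q^2 - 1.7494*q + 0.6392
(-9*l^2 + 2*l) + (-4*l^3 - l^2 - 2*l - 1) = -4*l^3 - 10*l^2 - 1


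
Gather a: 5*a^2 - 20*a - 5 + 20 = 5*a^2 - 20*a + 15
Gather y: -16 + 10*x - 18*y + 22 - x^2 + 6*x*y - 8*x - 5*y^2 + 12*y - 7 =-x^2 + 2*x - 5*y^2 + y*(6*x - 6) - 1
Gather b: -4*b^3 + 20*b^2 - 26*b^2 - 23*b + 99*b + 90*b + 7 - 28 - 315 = -4*b^3 - 6*b^2 + 166*b - 336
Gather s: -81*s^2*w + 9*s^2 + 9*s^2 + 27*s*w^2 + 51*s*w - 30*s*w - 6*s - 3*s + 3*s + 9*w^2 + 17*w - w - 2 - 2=s^2*(18 - 81*w) + s*(27*w^2 + 21*w - 6) + 9*w^2 + 16*w - 4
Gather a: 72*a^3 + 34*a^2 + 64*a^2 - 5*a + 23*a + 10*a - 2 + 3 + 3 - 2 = 72*a^3 + 98*a^2 + 28*a + 2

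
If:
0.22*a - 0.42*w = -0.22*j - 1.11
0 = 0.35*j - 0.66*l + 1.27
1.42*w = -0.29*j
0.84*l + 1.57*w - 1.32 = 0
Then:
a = -1.75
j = -2.37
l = 0.67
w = 0.48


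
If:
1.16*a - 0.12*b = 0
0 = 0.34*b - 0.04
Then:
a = 0.01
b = 0.12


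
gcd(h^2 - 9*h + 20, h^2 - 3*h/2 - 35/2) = h - 5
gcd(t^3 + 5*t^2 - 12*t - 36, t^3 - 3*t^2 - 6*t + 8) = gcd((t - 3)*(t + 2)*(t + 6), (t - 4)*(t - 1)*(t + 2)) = t + 2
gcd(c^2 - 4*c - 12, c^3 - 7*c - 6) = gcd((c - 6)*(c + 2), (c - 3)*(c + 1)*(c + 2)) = c + 2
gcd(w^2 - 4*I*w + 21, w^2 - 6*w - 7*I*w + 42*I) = w - 7*I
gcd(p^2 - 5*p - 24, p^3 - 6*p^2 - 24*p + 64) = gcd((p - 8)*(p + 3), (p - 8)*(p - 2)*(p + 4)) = p - 8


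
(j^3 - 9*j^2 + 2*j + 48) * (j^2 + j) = j^5 - 8*j^4 - 7*j^3 + 50*j^2 + 48*j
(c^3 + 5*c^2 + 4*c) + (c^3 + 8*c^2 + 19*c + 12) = 2*c^3 + 13*c^2 + 23*c + 12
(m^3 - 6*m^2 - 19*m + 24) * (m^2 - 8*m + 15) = m^5 - 14*m^4 + 44*m^3 + 86*m^2 - 477*m + 360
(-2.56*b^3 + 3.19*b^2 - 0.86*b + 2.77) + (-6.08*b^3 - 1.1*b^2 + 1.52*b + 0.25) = -8.64*b^3 + 2.09*b^2 + 0.66*b + 3.02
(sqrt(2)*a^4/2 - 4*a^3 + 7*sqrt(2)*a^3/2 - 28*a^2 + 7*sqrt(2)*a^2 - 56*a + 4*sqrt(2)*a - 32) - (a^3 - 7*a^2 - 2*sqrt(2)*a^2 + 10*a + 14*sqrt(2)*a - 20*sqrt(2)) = sqrt(2)*a^4/2 - 5*a^3 + 7*sqrt(2)*a^3/2 - 21*a^2 + 9*sqrt(2)*a^2 - 66*a - 10*sqrt(2)*a - 32 + 20*sqrt(2)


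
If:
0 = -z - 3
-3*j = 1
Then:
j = -1/3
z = -3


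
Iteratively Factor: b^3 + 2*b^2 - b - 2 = (b + 1)*(b^2 + b - 2) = (b + 1)*(b + 2)*(b - 1)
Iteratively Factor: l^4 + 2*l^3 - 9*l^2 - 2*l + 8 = (l - 1)*(l^3 + 3*l^2 - 6*l - 8) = (l - 2)*(l - 1)*(l^2 + 5*l + 4) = (l - 2)*(l - 1)*(l + 1)*(l + 4)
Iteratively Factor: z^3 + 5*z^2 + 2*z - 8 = (z + 2)*(z^2 + 3*z - 4) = (z + 2)*(z + 4)*(z - 1)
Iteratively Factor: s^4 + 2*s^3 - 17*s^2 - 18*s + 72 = (s + 3)*(s^3 - s^2 - 14*s + 24) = (s - 2)*(s + 3)*(s^2 + s - 12) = (s - 3)*(s - 2)*(s + 3)*(s + 4)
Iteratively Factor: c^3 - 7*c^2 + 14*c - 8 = (c - 1)*(c^2 - 6*c + 8) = (c - 4)*(c - 1)*(c - 2)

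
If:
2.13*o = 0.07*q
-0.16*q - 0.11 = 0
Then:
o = -0.02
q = -0.69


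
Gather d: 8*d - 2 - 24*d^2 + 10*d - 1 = -24*d^2 + 18*d - 3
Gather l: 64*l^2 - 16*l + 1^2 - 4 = 64*l^2 - 16*l - 3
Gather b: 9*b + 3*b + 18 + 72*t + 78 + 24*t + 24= 12*b + 96*t + 120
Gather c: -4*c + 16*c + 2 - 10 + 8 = 12*c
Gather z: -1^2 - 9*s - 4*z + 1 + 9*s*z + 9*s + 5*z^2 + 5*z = 5*z^2 + z*(9*s + 1)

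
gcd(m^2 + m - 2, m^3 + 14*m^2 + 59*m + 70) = m + 2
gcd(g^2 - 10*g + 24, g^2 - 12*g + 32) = g - 4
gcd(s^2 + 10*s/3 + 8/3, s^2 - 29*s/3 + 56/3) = 1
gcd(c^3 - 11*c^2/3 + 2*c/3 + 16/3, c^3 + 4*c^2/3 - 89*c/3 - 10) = 1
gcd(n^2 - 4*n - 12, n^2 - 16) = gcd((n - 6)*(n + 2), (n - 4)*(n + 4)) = 1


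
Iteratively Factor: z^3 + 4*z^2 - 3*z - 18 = (z - 2)*(z^2 + 6*z + 9) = (z - 2)*(z + 3)*(z + 3)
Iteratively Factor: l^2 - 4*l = (l)*(l - 4)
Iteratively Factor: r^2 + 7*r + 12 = (r + 3)*(r + 4)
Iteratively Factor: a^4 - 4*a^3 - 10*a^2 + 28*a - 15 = (a - 1)*(a^3 - 3*a^2 - 13*a + 15) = (a - 5)*(a - 1)*(a^2 + 2*a - 3) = (a - 5)*(a - 1)^2*(a + 3)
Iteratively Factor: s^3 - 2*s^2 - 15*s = (s - 5)*(s^2 + 3*s) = (s - 5)*(s + 3)*(s)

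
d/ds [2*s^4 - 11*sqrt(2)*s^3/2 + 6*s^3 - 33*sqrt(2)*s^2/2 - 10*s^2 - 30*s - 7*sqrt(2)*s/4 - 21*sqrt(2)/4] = 8*s^3 - 33*sqrt(2)*s^2/2 + 18*s^2 - 33*sqrt(2)*s - 20*s - 30 - 7*sqrt(2)/4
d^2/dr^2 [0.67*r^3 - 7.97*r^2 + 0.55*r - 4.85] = 4.02*r - 15.94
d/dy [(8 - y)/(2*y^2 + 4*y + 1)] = (-2*y^2 - 4*y + 4*(y - 8)*(y + 1) - 1)/(2*y^2 + 4*y + 1)^2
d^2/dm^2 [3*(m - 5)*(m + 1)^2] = 18*m - 18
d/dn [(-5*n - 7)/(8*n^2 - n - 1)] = (-40*n^2 + 5*n + (5*n + 7)*(16*n - 1) + 5)/(-8*n^2 + n + 1)^2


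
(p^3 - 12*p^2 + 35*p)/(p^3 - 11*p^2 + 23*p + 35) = p/(p + 1)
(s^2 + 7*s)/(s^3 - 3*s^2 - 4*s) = (s + 7)/(s^2 - 3*s - 4)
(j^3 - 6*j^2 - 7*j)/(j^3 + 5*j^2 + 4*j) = (j - 7)/(j + 4)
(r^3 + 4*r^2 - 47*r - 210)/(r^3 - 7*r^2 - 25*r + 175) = (r + 6)/(r - 5)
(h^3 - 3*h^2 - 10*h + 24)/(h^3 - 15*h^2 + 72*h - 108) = (h^3 - 3*h^2 - 10*h + 24)/(h^3 - 15*h^2 + 72*h - 108)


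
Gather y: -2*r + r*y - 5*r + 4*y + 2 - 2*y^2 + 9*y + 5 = -7*r - 2*y^2 + y*(r + 13) + 7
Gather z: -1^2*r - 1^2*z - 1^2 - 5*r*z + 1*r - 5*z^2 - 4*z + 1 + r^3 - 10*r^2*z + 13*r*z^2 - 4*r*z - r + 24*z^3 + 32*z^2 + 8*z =r^3 - r + 24*z^3 + z^2*(13*r + 27) + z*(-10*r^2 - 9*r + 3)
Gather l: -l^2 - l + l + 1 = 1 - l^2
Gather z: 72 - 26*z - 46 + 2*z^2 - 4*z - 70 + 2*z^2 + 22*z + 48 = 4*z^2 - 8*z + 4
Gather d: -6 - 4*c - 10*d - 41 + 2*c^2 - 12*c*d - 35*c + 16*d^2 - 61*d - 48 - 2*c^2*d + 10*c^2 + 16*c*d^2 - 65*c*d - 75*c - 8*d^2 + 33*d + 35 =12*c^2 - 114*c + d^2*(16*c + 8) + d*(-2*c^2 - 77*c - 38) - 60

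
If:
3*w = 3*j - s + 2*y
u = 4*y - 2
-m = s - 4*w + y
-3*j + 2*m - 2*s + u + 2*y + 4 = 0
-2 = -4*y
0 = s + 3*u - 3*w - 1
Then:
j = 0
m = -3/2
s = 1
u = 0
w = 0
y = 1/2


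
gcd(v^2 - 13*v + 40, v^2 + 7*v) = 1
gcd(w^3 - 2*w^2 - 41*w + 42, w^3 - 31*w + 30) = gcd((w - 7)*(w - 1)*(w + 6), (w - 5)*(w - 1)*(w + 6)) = w^2 + 5*w - 6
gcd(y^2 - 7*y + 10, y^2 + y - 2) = 1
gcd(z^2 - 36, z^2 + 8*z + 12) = z + 6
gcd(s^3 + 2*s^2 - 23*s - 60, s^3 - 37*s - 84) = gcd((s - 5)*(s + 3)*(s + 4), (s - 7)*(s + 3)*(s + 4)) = s^2 + 7*s + 12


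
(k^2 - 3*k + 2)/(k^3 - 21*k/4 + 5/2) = 4*(k - 1)/(4*k^2 + 8*k - 5)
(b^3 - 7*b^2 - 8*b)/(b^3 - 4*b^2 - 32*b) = (b + 1)/(b + 4)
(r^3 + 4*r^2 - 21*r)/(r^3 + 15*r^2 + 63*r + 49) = r*(r - 3)/(r^2 + 8*r + 7)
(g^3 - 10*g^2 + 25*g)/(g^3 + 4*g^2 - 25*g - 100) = g*(g - 5)/(g^2 + 9*g + 20)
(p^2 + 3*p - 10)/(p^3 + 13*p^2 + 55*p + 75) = (p - 2)/(p^2 + 8*p + 15)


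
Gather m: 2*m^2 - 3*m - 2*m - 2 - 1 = 2*m^2 - 5*m - 3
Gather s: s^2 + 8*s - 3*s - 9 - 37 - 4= s^2 + 5*s - 50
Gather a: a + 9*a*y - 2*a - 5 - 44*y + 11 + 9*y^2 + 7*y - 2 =a*(9*y - 1) + 9*y^2 - 37*y + 4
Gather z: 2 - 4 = -2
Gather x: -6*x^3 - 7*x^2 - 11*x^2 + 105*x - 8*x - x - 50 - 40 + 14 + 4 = -6*x^3 - 18*x^2 + 96*x - 72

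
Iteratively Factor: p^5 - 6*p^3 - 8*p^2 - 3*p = (p + 1)*(p^4 - p^3 - 5*p^2 - 3*p) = p*(p + 1)*(p^3 - p^2 - 5*p - 3) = p*(p + 1)^2*(p^2 - 2*p - 3) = p*(p + 1)^3*(p - 3)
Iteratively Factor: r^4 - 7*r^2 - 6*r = (r + 1)*(r^3 - r^2 - 6*r) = (r + 1)*(r + 2)*(r^2 - 3*r) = (r - 3)*(r + 1)*(r + 2)*(r)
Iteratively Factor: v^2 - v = (v - 1)*(v)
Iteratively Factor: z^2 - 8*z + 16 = (z - 4)*(z - 4)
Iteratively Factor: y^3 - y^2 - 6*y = (y)*(y^2 - y - 6) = y*(y - 3)*(y + 2)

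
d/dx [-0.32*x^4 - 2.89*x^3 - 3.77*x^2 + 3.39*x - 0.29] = -1.28*x^3 - 8.67*x^2 - 7.54*x + 3.39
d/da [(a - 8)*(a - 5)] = 2*a - 13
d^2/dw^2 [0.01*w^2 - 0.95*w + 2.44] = 0.0200000000000000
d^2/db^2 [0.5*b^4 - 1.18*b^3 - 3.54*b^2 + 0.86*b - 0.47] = 6.0*b^2 - 7.08*b - 7.08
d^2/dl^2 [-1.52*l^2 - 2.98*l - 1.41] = -3.04000000000000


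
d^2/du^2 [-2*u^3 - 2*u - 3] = -12*u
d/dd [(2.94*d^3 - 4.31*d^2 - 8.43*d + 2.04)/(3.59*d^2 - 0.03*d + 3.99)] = (10.5546*d^4 - 0.176400000000001*d^3 + 65.5848*d^2 - 49.041*d - 33.5745)/(12.8881*d^4 - 0.2154*d^3 + 28.6491*d^2 - 0.2394*d + 15.9201)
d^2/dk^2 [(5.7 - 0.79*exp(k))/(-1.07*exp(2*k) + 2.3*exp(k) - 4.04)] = (0.904471*exp(4*k) - 24.15953*exp(3*k) + 21.593028*exp(2*k) + 75.74752*exp(k) - 40.070336)*exp(k)/(1.225043*exp(6*k) - 7.89981*exp(5*k) + 30.857088*exp(4*k) - 71.82164*exp(3*k) + 116.507136*exp(2*k) - 112.61904*exp(k) + 65.939264)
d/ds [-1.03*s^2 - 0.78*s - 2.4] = -2.06*s - 0.78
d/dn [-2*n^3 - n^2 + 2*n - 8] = -6*n^2 - 2*n + 2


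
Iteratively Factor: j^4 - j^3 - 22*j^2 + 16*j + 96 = (j + 2)*(j^3 - 3*j^2 - 16*j + 48) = (j + 2)*(j + 4)*(j^2 - 7*j + 12) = (j - 4)*(j + 2)*(j + 4)*(j - 3)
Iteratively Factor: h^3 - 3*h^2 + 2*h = (h - 1)*(h^2 - 2*h) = (h - 2)*(h - 1)*(h)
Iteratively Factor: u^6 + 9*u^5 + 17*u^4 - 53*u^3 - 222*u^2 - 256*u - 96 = (u + 2)*(u^5 + 7*u^4 + 3*u^3 - 59*u^2 - 104*u - 48) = (u + 1)*(u + 2)*(u^4 + 6*u^3 - 3*u^2 - 56*u - 48) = (u + 1)*(u + 2)*(u + 4)*(u^3 + 2*u^2 - 11*u - 12) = (u - 3)*(u + 1)*(u + 2)*(u + 4)*(u^2 + 5*u + 4) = (u - 3)*(u + 1)^2*(u + 2)*(u + 4)*(u + 4)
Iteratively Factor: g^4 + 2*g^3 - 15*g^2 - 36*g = (g + 3)*(g^3 - g^2 - 12*g) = g*(g + 3)*(g^2 - g - 12) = g*(g - 4)*(g + 3)*(g + 3)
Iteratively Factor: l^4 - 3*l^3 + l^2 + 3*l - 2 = (l - 1)*(l^3 - 2*l^2 - l + 2) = (l - 1)*(l + 1)*(l^2 - 3*l + 2) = (l - 1)^2*(l + 1)*(l - 2)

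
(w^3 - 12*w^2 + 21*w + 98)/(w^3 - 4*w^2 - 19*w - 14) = (w - 7)/(w + 1)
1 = 1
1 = 1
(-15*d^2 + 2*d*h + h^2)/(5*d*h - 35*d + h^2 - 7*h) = (-3*d + h)/(h - 7)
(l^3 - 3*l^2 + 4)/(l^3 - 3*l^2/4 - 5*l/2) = 4*(l^2 - l - 2)/(l*(4*l + 5))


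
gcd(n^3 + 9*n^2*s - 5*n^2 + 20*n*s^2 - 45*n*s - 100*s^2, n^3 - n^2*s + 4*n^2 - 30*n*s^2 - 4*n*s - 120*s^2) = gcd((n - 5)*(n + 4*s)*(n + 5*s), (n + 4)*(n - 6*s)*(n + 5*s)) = n + 5*s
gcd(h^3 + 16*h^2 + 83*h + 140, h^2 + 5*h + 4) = h + 4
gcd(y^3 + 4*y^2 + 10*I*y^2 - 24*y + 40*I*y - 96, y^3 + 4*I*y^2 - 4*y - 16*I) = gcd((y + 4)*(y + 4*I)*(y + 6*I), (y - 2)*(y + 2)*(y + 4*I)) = y + 4*I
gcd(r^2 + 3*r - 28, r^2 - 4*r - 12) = 1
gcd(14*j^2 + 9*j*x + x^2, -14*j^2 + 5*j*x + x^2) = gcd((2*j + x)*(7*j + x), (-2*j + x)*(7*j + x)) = 7*j + x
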